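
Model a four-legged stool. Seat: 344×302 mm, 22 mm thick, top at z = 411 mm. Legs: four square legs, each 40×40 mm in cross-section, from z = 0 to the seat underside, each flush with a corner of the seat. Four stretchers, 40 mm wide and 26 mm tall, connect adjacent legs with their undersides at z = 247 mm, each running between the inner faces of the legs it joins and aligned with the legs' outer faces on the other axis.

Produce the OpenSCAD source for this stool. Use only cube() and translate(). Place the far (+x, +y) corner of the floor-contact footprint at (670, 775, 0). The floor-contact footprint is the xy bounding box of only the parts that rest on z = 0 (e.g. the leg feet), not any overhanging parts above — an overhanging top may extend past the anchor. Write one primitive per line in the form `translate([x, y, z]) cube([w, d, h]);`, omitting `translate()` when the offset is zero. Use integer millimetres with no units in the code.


translate([326, 473, 389]) cube([344, 302, 22]);
translate([326, 473, 0]) cube([40, 40, 389]);
translate([630, 473, 0]) cube([40, 40, 389]);
translate([326, 735, 0]) cube([40, 40, 389]);
translate([630, 735, 0]) cube([40, 40, 389]);
translate([366, 473, 247]) cube([264, 40, 26]);
translate([366, 735, 247]) cube([264, 40, 26]);
translate([326, 513, 247]) cube([40, 222, 26]);
translate([630, 513, 247]) cube([40, 222, 26]);


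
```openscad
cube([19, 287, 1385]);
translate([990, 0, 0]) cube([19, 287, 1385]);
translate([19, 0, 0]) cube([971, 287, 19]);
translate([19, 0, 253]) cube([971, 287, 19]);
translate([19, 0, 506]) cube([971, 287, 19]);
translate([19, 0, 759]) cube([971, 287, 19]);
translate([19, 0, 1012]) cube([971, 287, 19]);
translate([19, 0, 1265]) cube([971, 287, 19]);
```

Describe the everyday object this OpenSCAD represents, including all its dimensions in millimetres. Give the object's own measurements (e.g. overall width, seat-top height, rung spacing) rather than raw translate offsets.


An open bookshelf. Two side panels, each 19 mm thick, 287 mm deep and 1385 mm tall, stand 1009 mm apart (outside-to-outside). Between them sit 6 shelves, each 19 mm thick and 287 mm deep, spanning the full gap between the sides. The bottom shelf rests on the floor (its underside at z = 0) and the clear gap between one shelf's top and the next shelf's underside is 234 mm.


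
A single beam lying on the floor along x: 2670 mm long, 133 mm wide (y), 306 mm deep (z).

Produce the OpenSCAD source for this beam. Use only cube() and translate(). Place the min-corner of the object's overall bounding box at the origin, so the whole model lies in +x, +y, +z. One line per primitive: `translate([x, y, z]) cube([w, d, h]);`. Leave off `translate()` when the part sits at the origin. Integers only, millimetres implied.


cube([2670, 133, 306]);


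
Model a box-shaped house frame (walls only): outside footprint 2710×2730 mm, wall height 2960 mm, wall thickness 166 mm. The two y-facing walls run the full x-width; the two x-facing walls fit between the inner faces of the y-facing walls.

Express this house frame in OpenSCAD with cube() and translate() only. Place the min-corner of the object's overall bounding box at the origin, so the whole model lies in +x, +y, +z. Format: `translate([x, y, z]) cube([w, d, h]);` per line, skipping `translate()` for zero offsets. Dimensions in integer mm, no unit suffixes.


cube([2710, 166, 2960]);
translate([0, 2564, 0]) cube([2710, 166, 2960]);
translate([0, 166, 0]) cube([166, 2398, 2960]);
translate([2544, 166, 0]) cube([166, 2398, 2960]);


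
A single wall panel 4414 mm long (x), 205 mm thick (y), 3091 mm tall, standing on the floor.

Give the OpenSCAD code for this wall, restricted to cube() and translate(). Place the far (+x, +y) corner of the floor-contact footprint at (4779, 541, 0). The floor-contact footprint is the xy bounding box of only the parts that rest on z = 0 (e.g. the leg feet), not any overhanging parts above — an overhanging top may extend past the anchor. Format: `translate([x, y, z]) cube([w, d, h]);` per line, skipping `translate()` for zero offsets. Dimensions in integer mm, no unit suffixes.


translate([365, 336, 0]) cube([4414, 205, 3091]);


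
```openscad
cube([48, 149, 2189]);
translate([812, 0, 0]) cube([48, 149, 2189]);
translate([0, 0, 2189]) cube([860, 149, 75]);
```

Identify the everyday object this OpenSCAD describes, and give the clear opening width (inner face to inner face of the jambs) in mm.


A door frame. The clear opening width is 764 mm.

Two 2189 mm tall posts with a header on top — a door frame. The left jamb is 48 mm wide at x = 0; the right jamb starts at x = 812. The clear opening is 812 − 48 = 764 mm.


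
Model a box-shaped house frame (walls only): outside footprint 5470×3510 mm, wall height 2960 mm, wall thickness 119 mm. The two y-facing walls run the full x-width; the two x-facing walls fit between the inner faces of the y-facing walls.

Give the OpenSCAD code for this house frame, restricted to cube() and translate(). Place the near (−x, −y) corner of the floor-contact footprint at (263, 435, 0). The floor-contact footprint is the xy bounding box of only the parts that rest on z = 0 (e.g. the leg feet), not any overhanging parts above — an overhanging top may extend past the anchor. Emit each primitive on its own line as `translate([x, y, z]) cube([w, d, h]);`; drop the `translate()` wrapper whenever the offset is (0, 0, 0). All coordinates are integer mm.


translate([263, 435, 0]) cube([5470, 119, 2960]);
translate([263, 3826, 0]) cube([5470, 119, 2960]);
translate([263, 554, 0]) cube([119, 3272, 2960]);
translate([5614, 554, 0]) cube([119, 3272, 2960]);


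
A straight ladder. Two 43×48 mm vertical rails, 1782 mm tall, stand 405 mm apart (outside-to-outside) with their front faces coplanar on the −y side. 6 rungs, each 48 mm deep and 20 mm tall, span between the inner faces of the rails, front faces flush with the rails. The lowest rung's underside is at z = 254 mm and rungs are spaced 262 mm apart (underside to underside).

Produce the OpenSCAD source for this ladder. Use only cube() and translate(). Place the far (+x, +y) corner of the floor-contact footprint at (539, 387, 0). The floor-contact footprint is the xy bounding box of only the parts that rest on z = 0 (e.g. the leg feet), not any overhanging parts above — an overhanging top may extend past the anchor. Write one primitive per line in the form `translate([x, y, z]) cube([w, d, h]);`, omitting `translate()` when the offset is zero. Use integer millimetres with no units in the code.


// rung span = 405 - 2*43 = 319
// rung[k] z = 254 + k*262
translate([134, 339, 0]) cube([43, 48, 1782]);
translate([496, 339, 0]) cube([43, 48, 1782]);
translate([177, 339, 254]) cube([319, 48, 20]);
translate([177, 339, 516]) cube([319, 48, 20]);
translate([177, 339, 778]) cube([319, 48, 20]);
translate([177, 339, 1040]) cube([319, 48, 20]);
translate([177, 339, 1302]) cube([319, 48, 20]);
translate([177, 339, 1564]) cube([319, 48, 20]);


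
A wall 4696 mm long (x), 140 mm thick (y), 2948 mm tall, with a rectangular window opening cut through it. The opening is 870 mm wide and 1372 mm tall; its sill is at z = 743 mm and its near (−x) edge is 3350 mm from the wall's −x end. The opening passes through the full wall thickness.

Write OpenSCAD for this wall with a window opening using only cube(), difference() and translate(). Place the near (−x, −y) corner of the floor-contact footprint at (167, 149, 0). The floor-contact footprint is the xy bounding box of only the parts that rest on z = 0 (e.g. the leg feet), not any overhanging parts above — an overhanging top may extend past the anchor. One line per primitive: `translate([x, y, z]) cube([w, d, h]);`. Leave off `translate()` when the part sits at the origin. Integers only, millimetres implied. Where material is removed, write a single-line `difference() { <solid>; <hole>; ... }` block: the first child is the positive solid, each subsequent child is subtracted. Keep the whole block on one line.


difference() { translate([167, 149, 0]) cube([4696, 140, 2948]); translate([3517, 149, 743]) cube([870, 140, 1372]); }


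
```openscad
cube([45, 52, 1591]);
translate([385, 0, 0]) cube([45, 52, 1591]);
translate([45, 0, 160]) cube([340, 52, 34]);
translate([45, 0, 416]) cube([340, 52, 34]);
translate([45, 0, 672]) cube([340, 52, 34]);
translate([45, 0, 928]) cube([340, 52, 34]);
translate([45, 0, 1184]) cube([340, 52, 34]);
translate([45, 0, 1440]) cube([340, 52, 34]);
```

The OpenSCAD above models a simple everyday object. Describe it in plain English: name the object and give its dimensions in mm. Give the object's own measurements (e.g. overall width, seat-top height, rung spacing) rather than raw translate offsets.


A straight ladder. Two 45×52 mm vertical rails, 1591 mm tall, stand 430 mm apart (outside-to-outside) with their front faces coplanar on the −y side. 6 rungs, each 52 mm deep and 34 mm tall, span between the inner faces of the rails, front faces flush with the rails. The lowest rung's underside is at z = 160 mm and rungs are spaced 256 mm apart (underside to underside).


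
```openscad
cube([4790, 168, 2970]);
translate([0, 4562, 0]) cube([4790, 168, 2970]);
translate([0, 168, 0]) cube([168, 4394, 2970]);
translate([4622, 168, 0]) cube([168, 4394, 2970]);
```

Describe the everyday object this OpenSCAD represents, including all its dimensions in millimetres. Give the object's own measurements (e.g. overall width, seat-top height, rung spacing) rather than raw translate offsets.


The wall frame of a small rectangular building: four walls, each 2970 mm tall and 168 mm thick, enclosing a footprint 4790 mm (x) by 4730 mm (y) outside-to-outside, with no floor or roof. The front and back walls (the −y and +y sides) span the full width; the two side walls fit between them.


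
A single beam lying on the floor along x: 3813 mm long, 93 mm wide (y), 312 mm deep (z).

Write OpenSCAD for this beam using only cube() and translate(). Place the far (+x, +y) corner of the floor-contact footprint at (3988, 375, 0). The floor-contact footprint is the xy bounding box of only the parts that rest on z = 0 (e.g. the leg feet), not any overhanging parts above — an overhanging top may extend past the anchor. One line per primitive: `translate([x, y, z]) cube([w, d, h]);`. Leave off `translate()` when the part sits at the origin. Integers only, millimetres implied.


translate([175, 282, 0]) cube([3813, 93, 312]);


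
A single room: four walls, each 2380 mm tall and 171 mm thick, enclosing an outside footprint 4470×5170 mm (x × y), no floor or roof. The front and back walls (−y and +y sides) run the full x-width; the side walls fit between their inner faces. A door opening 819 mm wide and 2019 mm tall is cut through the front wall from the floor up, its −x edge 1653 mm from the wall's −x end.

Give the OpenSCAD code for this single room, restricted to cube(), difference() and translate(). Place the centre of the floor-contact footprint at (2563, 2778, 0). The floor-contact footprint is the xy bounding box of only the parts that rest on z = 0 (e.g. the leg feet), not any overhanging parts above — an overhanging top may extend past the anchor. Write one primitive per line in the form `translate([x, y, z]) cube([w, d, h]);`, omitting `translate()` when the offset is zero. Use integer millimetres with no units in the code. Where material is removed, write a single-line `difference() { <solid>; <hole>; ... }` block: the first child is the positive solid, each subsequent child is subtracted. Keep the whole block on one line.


difference() { translate([328, 193, 0]) cube([4470, 171, 2380]); translate([1981, 193, 0]) cube([819, 171, 2019]); }
translate([328, 5192, 0]) cube([4470, 171, 2380]);
translate([328, 364, 0]) cube([171, 4828, 2380]);
translate([4627, 364, 0]) cube([171, 4828, 2380]);


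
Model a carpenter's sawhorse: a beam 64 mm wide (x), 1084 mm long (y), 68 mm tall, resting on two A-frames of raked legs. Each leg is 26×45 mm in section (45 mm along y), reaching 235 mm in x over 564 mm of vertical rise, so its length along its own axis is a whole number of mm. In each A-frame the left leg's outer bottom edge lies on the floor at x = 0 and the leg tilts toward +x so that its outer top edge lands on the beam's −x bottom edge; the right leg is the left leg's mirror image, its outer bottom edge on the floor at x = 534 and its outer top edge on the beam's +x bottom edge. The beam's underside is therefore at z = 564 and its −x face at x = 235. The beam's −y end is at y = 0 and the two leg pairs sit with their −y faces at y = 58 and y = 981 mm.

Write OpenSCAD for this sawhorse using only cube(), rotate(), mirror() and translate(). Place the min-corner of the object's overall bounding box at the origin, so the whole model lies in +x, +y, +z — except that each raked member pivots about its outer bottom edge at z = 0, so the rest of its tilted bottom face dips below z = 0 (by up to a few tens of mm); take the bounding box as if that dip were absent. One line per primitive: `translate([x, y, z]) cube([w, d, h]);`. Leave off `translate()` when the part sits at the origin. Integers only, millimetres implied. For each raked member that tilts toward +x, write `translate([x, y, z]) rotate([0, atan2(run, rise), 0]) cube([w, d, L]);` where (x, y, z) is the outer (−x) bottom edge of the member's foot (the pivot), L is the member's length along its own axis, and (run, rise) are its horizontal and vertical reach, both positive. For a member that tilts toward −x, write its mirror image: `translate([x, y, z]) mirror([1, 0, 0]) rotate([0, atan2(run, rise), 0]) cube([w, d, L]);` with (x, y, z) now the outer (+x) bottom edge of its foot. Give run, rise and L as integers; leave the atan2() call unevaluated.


translate([235, 0, 564]) cube([64, 1084, 68]);
translate([0, 58, 0]) rotate([0, atan2(235, 564), 0]) cube([26, 45, 611]);
translate([534, 58, 0]) mirror([1, 0, 0]) rotate([0, atan2(235, 564), 0]) cube([26, 45, 611]);
translate([0, 981, 0]) rotate([0, atan2(235, 564), 0]) cube([26, 45, 611]);
translate([534, 981, 0]) mirror([1, 0, 0]) rotate([0, atan2(235, 564), 0]) cube([26, 45, 611]);


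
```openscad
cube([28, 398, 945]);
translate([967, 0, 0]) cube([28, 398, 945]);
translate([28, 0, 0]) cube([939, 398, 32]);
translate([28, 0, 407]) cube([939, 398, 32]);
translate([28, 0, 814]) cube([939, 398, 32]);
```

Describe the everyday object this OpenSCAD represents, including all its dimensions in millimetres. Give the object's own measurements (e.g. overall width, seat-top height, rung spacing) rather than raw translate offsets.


An open bookshelf. Two side panels, each 28 mm thick, 398 mm deep and 945 mm tall, stand 995 mm apart (outside-to-outside). Between them sit 3 shelves, each 32 mm thick and 398 mm deep, spanning the full gap between the sides. The bottom shelf rests on the floor (its underside at z = 0) and the clear gap between one shelf's top and the next shelf's underside is 375 mm.


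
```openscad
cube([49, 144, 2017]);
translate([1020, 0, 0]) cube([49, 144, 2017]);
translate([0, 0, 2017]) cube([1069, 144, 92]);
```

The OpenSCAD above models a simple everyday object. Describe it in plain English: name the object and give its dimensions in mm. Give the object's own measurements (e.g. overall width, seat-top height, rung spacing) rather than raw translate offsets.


A door frame. The clear opening is 971 mm wide and 2017 mm high. Two 49 mm wide jambs, 144 mm deep, stand either side of the opening from the floor to the top of the opening. A 92 mm thick head sits across the top of both jambs, spanning the full outside width of the frame.


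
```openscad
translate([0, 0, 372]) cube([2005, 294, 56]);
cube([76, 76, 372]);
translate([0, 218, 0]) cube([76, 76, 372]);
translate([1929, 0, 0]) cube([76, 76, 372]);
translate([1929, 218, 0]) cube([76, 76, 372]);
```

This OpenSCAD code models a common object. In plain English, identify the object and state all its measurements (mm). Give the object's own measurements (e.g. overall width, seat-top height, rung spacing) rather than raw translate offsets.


A long wooden bench with a 2005 mm (x) × 294 mm (y) seat, 56 mm thick, its top surface 428 mm above the floor. Four 76 mm square legs at the seat corners, flush with the edges, run from z = 0 to the seat underside.


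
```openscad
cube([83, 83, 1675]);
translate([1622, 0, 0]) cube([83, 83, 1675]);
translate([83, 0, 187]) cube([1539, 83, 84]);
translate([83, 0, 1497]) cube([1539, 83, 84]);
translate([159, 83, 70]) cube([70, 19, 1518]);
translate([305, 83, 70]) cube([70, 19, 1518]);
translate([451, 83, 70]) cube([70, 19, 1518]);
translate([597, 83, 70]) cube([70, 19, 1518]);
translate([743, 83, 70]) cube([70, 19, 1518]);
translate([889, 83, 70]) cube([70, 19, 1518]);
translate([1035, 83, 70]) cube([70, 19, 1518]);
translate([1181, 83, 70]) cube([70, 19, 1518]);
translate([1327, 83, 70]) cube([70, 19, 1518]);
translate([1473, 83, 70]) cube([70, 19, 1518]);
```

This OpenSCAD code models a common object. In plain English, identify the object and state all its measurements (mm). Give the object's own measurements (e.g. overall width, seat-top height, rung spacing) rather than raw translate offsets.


A fence section. Two 83×83 mm posts, 1675 mm tall, stand on the floor with a clear span of 1539 mm between their inner faces. Two horizontal rails of 83×84 mm section span the gap between the posts with their undersides at z = 187 mm and z = 1497 mm, flush with the posts' −y face. 10 pickets, each 70 mm wide, 19 mm thick and 1518 mm tall, are fixed to the +y face of the rails with their bottoms at z = 70 mm, spaced across the span with a 76 mm gap after the −x post and between neighbouring pickets, with 79 mm left before the +x post.


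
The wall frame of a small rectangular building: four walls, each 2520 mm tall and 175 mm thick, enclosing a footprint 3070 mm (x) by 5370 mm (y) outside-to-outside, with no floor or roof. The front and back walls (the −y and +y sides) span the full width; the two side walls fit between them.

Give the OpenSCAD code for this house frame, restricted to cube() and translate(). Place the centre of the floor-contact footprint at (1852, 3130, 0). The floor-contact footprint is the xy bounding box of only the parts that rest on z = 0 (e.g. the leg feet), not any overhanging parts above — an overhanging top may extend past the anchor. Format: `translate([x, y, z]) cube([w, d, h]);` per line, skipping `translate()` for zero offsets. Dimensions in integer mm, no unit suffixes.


translate([317, 445, 0]) cube([3070, 175, 2520]);
translate([317, 5640, 0]) cube([3070, 175, 2520]);
translate([317, 620, 0]) cube([175, 5020, 2520]);
translate([3212, 620, 0]) cube([175, 5020, 2520]);


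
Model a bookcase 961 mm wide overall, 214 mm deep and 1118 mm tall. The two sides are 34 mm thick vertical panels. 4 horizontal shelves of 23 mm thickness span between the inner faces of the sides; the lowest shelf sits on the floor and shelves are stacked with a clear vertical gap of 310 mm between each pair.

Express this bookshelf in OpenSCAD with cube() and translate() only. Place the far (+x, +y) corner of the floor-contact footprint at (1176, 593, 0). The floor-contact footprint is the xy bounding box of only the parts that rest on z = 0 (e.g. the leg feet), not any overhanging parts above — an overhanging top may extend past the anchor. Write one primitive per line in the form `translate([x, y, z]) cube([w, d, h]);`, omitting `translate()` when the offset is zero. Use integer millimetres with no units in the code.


translate([215, 379, 0]) cube([34, 214, 1118]);
translate([1142, 379, 0]) cube([34, 214, 1118]);
translate([249, 379, 0]) cube([893, 214, 23]);
translate([249, 379, 333]) cube([893, 214, 23]);
translate([249, 379, 666]) cube([893, 214, 23]);
translate([249, 379, 999]) cube([893, 214, 23]);


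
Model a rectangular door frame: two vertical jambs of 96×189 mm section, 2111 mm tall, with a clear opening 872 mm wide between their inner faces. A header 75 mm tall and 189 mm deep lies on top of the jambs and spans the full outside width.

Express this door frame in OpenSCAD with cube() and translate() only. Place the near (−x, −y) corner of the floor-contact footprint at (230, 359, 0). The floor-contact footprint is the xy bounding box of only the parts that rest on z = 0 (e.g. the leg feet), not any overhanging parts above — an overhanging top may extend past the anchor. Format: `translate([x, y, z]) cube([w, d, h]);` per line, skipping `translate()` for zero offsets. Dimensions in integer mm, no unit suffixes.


translate([230, 359, 0]) cube([96, 189, 2111]);
translate([1198, 359, 0]) cube([96, 189, 2111]);
translate([230, 359, 2111]) cube([1064, 189, 75]);


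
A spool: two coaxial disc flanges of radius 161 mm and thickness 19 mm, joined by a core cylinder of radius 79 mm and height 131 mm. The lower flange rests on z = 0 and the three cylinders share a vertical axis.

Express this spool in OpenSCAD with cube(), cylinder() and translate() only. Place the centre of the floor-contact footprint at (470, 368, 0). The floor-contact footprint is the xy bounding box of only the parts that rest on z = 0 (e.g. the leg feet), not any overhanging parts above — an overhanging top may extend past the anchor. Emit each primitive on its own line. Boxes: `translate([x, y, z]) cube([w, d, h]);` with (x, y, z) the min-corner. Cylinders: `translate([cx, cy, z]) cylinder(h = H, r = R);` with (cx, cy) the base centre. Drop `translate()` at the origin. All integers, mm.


translate([470, 368, 0]) cylinder(h = 19, r = 161);
translate([470, 368, 19]) cylinder(h = 131, r = 79);
translate([470, 368, 150]) cylinder(h = 19, r = 161);


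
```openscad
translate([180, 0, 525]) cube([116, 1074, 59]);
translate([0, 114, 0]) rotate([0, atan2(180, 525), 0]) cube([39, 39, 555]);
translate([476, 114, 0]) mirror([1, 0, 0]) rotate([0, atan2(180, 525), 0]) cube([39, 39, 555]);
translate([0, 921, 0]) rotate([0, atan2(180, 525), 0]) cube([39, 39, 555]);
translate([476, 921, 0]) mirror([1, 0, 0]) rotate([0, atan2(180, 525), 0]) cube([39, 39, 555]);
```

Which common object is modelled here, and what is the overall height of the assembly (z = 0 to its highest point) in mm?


A sawhorse. The overall height is 584 mm.

A beam across two mirrored pairs of raked legs — a sawhorse. The beam's underside is at z = 525 (matching the legs' vertical rise in atan2(180, 525)) and the beam is 59 mm tall, so its top is at 525 + 59 = 584 mm. The raked legs top out at the beam's underside, so that is the highest point.


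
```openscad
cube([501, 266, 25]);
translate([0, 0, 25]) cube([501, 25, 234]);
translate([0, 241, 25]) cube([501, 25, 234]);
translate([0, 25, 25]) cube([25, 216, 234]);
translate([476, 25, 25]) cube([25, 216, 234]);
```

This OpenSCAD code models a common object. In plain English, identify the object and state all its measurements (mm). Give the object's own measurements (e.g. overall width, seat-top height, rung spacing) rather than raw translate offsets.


An open-topped rectangular box: outside dimensions 501×266×259 mm, with a uniform wall and base thickness of 25 mm. The base is a full 501×266 slab on the floor; four walls sit on top of the base. The front and back walls (the −y and +y sides) span the full width; the two side walls fit between them.


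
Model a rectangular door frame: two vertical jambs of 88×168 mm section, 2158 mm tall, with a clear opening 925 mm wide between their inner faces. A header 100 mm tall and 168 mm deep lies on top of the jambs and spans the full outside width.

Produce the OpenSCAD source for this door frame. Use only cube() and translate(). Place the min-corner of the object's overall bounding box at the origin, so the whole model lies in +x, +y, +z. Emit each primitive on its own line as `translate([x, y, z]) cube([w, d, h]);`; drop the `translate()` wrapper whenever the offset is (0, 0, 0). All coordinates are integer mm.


cube([88, 168, 2158]);
translate([1013, 0, 0]) cube([88, 168, 2158]);
translate([0, 0, 2158]) cube([1101, 168, 100]);


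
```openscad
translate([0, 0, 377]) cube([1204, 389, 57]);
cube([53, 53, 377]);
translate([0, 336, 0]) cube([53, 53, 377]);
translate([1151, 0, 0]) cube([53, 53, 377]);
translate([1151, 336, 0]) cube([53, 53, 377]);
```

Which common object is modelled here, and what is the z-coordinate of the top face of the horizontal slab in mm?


A bench. The seat-top height is 434 mm.

A long slab on four corner posts — a bench. The slab sits at z = 377 with thickness 57, so the top is 377 + 57 = 434 mm.


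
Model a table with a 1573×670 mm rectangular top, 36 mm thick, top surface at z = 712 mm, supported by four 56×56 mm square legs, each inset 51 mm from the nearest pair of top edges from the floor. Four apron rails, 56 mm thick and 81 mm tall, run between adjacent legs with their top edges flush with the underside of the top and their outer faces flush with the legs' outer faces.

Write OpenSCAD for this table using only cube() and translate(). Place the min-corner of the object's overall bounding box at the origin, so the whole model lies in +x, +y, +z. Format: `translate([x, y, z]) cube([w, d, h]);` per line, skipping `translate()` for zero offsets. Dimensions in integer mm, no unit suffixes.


translate([0, 0, 676]) cube([1573, 670, 36]);
translate([51, 51, 0]) cube([56, 56, 676]);
translate([1466, 51, 0]) cube([56, 56, 676]);
translate([51, 563, 0]) cube([56, 56, 676]);
translate([1466, 563, 0]) cube([56, 56, 676]);
translate([107, 51, 595]) cube([1359, 56, 81]);
translate([107, 563, 595]) cube([1359, 56, 81]);
translate([51, 107, 595]) cube([56, 456, 81]);
translate([1466, 107, 595]) cube([56, 456, 81]);


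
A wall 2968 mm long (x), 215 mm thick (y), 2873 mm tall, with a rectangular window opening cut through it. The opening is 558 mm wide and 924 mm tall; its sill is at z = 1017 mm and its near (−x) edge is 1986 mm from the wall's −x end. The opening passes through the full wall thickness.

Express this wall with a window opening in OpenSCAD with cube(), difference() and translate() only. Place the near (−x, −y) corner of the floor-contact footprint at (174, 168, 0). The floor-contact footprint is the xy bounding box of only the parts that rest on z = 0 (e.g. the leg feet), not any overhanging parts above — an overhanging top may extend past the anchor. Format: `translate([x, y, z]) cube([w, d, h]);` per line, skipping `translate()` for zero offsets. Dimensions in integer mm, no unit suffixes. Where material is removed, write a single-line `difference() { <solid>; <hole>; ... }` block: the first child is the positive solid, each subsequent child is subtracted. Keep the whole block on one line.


difference() { translate([174, 168, 0]) cube([2968, 215, 2873]); translate([2160, 168, 1017]) cube([558, 215, 924]); }


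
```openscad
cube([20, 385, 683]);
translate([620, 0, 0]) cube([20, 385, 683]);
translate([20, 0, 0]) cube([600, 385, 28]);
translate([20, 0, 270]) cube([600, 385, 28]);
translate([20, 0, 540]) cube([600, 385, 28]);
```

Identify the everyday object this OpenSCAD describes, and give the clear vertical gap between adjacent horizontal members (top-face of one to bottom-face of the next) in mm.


A bookshelf. The clear shelf gap is 242 mm.

Two tall side panels with 3 horizontal boards between them — a bookshelf. The first two shelf undersides are at z = 0 and z = 270; with shelf thickness 28, the clear gap is 270 − 0 − 28 = 242 mm.


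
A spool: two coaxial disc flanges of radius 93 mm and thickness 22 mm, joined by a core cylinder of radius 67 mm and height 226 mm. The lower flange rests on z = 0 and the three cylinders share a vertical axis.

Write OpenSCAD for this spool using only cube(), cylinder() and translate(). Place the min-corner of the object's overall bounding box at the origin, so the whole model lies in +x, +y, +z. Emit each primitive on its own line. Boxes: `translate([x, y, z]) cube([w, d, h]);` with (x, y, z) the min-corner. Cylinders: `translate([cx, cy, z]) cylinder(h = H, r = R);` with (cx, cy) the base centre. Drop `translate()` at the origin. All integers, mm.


translate([93, 93, 0]) cylinder(h = 22, r = 93);
translate([93, 93, 22]) cylinder(h = 226, r = 67);
translate([93, 93, 248]) cylinder(h = 22, r = 93);


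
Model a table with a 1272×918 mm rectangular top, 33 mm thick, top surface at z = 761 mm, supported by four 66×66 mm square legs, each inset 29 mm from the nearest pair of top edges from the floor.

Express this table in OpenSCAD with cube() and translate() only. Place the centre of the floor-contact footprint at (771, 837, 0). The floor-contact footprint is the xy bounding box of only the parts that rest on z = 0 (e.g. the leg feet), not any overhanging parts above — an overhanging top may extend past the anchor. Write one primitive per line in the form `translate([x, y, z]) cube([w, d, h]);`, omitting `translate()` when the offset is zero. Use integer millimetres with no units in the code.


translate([135, 378, 728]) cube([1272, 918, 33]);
translate([164, 407, 0]) cube([66, 66, 728]);
translate([1312, 407, 0]) cube([66, 66, 728]);
translate([164, 1201, 0]) cube([66, 66, 728]);
translate([1312, 1201, 0]) cube([66, 66, 728]);


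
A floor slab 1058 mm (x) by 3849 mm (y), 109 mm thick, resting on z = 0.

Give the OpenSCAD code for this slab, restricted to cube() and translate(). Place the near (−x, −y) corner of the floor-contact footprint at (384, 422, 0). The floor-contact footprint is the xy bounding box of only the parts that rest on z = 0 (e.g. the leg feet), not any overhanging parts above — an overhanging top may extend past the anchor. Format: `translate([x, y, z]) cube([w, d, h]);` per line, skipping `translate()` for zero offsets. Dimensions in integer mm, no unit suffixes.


translate([384, 422, 0]) cube([1058, 3849, 109]);


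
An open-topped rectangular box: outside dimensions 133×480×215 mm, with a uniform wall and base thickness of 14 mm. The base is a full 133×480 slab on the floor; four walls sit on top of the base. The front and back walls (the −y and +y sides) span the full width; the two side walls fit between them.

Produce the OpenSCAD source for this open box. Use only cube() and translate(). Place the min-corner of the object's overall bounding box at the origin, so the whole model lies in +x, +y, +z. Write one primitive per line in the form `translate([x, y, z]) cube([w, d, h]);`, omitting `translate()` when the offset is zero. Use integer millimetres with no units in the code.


cube([133, 480, 14]);
translate([0, 0, 14]) cube([133, 14, 201]);
translate([0, 466, 14]) cube([133, 14, 201]);
translate([0, 14, 14]) cube([14, 452, 201]);
translate([119, 14, 14]) cube([14, 452, 201]);


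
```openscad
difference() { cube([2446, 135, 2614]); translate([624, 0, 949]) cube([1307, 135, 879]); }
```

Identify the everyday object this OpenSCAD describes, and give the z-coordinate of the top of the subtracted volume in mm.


A wall with a window opening. The window head height is 1828 mm.

A wall with a rectangular opening subtracted — a window. Sill at z = 949, opening 879 mm tall, so the head is at 949 + 879 = 1828 mm.


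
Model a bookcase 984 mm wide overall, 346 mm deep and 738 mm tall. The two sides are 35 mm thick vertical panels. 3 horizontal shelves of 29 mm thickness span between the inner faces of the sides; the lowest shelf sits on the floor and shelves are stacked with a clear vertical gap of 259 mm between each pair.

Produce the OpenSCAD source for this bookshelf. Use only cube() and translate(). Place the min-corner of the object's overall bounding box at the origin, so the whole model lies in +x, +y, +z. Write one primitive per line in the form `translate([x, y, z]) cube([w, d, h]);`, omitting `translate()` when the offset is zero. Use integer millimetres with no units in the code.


cube([35, 346, 738]);
translate([949, 0, 0]) cube([35, 346, 738]);
translate([35, 0, 0]) cube([914, 346, 29]);
translate([35, 0, 288]) cube([914, 346, 29]);
translate([35, 0, 576]) cube([914, 346, 29]);


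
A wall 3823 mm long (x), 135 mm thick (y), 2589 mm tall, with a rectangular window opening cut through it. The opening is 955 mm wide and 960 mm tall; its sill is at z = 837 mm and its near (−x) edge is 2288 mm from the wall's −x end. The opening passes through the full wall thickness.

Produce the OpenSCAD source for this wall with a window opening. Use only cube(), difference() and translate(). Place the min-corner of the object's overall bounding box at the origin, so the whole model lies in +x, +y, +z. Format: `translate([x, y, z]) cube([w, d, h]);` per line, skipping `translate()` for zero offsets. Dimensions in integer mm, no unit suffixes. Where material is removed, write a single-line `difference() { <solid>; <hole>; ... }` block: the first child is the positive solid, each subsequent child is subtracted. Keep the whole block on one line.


difference() { cube([3823, 135, 2589]); translate([2288, 0, 837]) cube([955, 135, 960]); }


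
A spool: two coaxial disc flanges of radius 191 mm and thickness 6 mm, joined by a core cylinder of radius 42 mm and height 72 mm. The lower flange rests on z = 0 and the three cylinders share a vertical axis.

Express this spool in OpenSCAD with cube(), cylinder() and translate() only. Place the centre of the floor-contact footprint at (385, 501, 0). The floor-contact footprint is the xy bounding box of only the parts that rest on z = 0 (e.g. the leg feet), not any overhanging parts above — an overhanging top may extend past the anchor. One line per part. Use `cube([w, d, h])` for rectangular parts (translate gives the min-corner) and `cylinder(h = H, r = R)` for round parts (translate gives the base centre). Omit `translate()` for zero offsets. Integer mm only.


translate([385, 501, 0]) cylinder(h = 6, r = 191);
translate([385, 501, 6]) cylinder(h = 72, r = 42);
translate([385, 501, 78]) cylinder(h = 6, r = 191);


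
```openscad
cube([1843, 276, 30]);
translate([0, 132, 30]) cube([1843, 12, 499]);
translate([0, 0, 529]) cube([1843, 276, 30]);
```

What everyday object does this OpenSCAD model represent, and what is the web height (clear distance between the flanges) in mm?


An I-beam. The web height is 499 mm.

Two wide flanges with a thin centred web — an I-beam. Overall 559 mm minus two 30 mm flanges gives a web of 559 − 2·30 = 499 mm.


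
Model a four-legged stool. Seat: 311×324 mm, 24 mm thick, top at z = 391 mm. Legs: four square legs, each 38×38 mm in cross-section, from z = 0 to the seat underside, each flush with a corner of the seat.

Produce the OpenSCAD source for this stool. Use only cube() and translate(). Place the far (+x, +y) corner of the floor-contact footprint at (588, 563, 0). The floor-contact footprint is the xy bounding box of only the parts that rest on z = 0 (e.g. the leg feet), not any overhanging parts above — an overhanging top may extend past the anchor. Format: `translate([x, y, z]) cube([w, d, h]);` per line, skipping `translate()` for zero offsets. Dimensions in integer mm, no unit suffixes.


translate([277, 239, 367]) cube([311, 324, 24]);
translate([277, 239, 0]) cube([38, 38, 367]);
translate([550, 239, 0]) cube([38, 38, 367]);
translate([277, 525, 0]) cube([38, 38, 367]);
translate([550, 525, 0]) cube([38, 38, 367]);


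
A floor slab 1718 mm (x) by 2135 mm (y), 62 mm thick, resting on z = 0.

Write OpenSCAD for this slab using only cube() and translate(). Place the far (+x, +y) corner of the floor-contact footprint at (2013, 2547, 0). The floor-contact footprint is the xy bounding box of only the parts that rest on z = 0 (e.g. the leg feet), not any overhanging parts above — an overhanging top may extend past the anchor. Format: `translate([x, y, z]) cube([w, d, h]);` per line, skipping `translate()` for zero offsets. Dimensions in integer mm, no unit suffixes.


translate([295, 412, 0]) cube([1718, 2135, 62]);


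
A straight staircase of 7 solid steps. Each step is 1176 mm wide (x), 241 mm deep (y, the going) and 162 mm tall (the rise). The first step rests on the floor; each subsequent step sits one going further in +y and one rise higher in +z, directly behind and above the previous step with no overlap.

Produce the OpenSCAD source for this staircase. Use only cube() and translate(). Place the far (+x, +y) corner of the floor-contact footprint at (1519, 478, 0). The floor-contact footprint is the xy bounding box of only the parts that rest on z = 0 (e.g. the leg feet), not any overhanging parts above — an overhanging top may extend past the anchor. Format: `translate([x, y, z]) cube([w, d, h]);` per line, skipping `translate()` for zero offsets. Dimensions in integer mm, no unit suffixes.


translate([343, 237, 0]) cube([1176, 241, 162]);
translate([343, 478, 162]) cube([1176, 241, 162]);
translate([343, 719, 324]) cube([1176, 241, 162]);
translate([343, 960, 486]) cube([1176, 241, 162]);
translate([343, 1201, 648]) cube([1176, 241, 162]);
translate([343, 1442, 810]) cube([1176, 241, 162]);
translate([343, 1683, 972]) cube([1176, 241, 162]);


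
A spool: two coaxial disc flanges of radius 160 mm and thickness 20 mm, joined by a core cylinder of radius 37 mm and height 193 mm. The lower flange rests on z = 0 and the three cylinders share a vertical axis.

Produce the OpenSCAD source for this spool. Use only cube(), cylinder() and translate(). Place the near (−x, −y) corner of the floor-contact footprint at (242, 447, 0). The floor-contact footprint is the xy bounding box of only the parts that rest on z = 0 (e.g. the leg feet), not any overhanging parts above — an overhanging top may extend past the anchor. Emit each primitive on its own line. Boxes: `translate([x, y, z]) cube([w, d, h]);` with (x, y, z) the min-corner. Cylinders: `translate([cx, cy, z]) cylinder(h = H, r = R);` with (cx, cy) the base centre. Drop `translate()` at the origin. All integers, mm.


translate([402, 607, 0]) cylinder(h = 20, r = 160);
translate([402, 607, 20]) cylinder(h = 193, r = 37);
translate([402, 607, 213]) cylinder(h = 20, r = 160);


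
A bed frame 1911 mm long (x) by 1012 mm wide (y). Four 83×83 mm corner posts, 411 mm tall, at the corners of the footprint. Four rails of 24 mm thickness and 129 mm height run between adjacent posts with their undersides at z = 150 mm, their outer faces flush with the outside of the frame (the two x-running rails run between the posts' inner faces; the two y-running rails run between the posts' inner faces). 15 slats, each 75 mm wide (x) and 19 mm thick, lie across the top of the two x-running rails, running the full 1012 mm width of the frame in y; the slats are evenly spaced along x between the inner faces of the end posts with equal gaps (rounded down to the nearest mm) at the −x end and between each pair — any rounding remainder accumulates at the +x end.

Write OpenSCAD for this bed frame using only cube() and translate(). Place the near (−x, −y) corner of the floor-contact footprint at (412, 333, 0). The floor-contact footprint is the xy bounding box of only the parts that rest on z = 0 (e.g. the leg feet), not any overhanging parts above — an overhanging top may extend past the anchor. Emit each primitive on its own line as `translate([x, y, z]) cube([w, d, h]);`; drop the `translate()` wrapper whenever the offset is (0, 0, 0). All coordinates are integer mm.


// slat z = rail_z + rail_h = 150 + 129 = 279
// slat gap = ⌊(1745 − 15·75) / 16⌋ = 38
translate([412, 333, 0]) cube([83, 83, 411]);
translate([412, 1262, 0]) cube([83, 83, 411]);
translate([2240, 333, 0]) cube([83, 83, 411]);
translate([2240, 1262, 0]) cube([83, 83, 411]);
translate([495, 333, 150]) cube([1745, 24, 129]);
translate([495, 1321, 150]) cube([1745, 24, 129]);
translate([412, 416, 150]) cube([24, 846, 129]);
translate([2299, 416, 150]) cube([24, 846, 129]);
translate([533, 333, 279]) cube([75, 1012, 19]);
translate([646, 333, 279]) cube([75, 1012, 19]);
translate([759, 333, 279]) cube([75, 1012, 19]);
translate([872, 333, 279]) cube([75, 1012, 19]);
translate([985, 333, 279]) cube([75, 1012, 19]);
translate([1098, 333, 279]) cube([75, 1012, 19]);
translate([1211, 333, 279]) cube([75, 1012, 19]);
translate([1324, 333, 279]) cube([75, 1012, 19]);
translate([1437, 333, 279]) cube([75, 1012, 19]);
translate([1550, 333, 279]) cube([75, 1012, 19]);
translate([1663, 333, 279]) cube([75, 1012, 19]);
translate([1776, 333, 279]) cube([75, 1012, 19]);
translate([1889, 333, 279]) cube([75, 1012, 19]);
translate([2002, 333, 279]) cube([75, 1012, 19]);
translate([2115, 333, 279]) cube([75, 1012, 19]);
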